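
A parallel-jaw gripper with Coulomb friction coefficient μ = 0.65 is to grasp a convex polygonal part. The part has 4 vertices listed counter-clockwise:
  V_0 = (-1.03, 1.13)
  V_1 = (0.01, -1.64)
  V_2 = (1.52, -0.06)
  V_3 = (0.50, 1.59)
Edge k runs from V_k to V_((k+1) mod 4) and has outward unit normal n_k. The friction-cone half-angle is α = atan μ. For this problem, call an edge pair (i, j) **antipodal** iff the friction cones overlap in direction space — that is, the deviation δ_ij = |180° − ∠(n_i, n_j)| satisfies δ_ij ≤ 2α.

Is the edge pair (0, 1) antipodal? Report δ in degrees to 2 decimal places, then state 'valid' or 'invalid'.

δ = 64.28°, valid

α = atan 0.65 = 33.02°;  2α = 66.05°
edge 0: e_0 = (+1.04, -2.77);  n_0 = (-0.9362, -0.3515)
edge 1: e_1 = (+1.51, +1.58);  n_1 = (+0.7229, -0.6909)
∠(n_0, n_1) = 115.72°
δ = |180° − 115.72°| = 64.28°
64.28° ≤ 2α = 66.05°  →  valid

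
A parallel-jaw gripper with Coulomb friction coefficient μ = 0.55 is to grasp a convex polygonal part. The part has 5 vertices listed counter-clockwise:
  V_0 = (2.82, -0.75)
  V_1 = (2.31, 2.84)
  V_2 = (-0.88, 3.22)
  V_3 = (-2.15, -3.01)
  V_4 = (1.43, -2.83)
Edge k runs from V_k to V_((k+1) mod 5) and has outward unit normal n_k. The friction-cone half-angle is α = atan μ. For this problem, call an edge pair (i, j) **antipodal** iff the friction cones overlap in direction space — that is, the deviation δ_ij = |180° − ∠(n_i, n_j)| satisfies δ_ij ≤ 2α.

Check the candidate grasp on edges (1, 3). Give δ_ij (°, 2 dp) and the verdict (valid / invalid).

α = atan 0.55 = 28.81°;  2α = 57.62°
edge 1: e_1 = (-3.19, +0.38);  n_1 = (+0.1183, +0.9930)
edge 3: e_3 = (+3.58, +0.18);  n_3 = (+0.0502, -0.9987)
∠(n_1, n_3) = 170.33°
δ = |180° − 170.33°| = 9.67°
9.67° ≤ 2α = 57.62°  →  valid

δ = 9.67°, valid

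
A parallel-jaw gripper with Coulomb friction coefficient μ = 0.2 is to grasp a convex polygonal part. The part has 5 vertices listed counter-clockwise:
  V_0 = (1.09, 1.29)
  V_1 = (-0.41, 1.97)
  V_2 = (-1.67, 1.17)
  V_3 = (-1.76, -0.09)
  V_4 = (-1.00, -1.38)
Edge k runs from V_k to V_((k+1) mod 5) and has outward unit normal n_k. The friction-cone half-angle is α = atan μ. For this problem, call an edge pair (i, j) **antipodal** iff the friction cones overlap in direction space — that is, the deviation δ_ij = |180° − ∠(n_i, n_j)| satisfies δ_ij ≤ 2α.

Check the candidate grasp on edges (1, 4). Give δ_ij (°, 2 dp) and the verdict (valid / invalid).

δ = 19.53°, valid

α = atan 0.2 = 11.31°;  2α = 22.62°
edge 1: e_1 = (-1.26, -0.80);  n_1 = (-0.5360, +0.8442)
edge 4: e_4 = (+2.09, +2.67);  n_4 = (+0.7874, -0.6164)
∠(n_1, n_4) = 160.47°
δ = |180° − 160.47°| = 19.53°
19.53° ≤ 2α = 22.62°  →  valid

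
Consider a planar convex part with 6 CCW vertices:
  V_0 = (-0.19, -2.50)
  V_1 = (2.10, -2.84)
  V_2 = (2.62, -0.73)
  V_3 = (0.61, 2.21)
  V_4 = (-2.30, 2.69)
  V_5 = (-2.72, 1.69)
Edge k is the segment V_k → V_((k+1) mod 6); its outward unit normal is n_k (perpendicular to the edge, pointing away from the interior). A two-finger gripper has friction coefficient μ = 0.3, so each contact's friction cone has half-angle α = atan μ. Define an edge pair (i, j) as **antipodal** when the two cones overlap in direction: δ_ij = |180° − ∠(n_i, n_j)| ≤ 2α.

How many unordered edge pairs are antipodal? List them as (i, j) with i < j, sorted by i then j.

count = 3; pairs: (0,3), (1,4), (2,5)

α = atan 0.3 = 16.70°;  2α = 33.40°
n_0 = (-0.1469, -0.9892)
n_1 = (+0.9709, -0.2393)
n_2 = (+0.8255, +0.5644)
n_3 = (+0.1627, +0.9867)
n_4 = (-0.9220, +0.3872)
n_5 = (-0.8560, -0.5169)
  (0,1): δ = 95.40°  ·
  (0,2): δ = 47.20°  ·
  (0,3): δ = 0.92°  ✓
  (0,4): δ = 75.66°  ·
  (0,5): δ = 129.57°  ·
  (1,2): δ = 131.80°  ·
  (1,3): δ = 85.52°  ·
  (1,4): δ = 8.94°  ✓
  (1,5): δ = 44.97°  ·
  (2,3): δ = 133.73°  ·
  (2,4): δ = 57.14°  ·
  (2,5): δ = 3.24°  ✓
  (3,4): δ = 103.42°  ·
  (3,5): δ = 49.51°  ·
  (4,5): δ = 126.09°  ·
antipodal pairs: 3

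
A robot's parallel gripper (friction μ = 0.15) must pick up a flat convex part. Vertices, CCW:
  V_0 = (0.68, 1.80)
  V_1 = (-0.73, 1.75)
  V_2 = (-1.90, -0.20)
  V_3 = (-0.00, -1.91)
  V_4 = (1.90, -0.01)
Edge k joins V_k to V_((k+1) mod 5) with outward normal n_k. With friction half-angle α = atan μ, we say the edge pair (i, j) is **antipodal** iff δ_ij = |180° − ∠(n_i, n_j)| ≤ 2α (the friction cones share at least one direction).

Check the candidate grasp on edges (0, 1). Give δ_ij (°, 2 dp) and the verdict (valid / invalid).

α = atan 0.15 = 8.53°;  2α = 17.06°
edge 0: e_0 = (-1.41, -0.05);  n_0 = (-0.0354, +0.9994)
edge 1: e_1 = (-1.17, -1.95);  n_1 = (-0.8575, +0.5145)
∠(n_0, n_1) = 57.01°
δ = |180° − 57.01°| = 122.99°
122.99° > 2α = 17.06°  →  invalid

δ = 122.99°, invalid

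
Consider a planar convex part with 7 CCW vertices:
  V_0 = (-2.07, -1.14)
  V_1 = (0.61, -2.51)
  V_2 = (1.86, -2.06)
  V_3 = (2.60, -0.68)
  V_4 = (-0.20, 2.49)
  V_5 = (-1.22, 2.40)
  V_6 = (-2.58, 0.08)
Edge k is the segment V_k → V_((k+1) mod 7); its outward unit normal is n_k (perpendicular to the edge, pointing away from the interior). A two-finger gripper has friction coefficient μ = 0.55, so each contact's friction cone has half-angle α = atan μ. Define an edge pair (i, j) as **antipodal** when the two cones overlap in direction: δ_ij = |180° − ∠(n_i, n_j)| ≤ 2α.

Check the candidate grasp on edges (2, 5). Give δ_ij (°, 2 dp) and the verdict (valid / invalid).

δ = 2.18°, valid

α = atan 0.55 = 28.81°;  2α = 57.62°
edge 2: e_2 = (+0.74, +1.38);  n_2 = (+0.8813, -0.4726)
edge 5: e_5 = (-1.36, -2.32);  n_5 = (-0.8627, +0.5057)
∠(n_2, n_5) = 177.82°
δ = |180° − 177.82°| = 2.18°
2.18° ≤ 2α = 57.62°  →  valid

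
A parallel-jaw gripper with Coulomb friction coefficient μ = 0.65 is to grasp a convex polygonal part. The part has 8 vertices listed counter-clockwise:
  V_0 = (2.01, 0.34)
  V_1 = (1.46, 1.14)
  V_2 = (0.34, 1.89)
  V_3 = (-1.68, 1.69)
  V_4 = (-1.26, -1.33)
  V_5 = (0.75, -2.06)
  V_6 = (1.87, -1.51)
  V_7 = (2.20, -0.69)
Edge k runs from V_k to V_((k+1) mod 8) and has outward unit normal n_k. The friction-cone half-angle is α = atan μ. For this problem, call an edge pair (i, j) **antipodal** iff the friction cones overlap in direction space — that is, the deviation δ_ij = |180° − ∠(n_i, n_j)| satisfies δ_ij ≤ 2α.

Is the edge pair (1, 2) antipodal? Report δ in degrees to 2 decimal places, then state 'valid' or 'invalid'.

δ = 140.54°, invalid

α = atan 0.65 = 33.02°;  2α = 66.05°
edge 1: e_1 = (-1.12, +0.75);  n_1 = (+0.5564, +0.8309)
edge 2: e_2 = (-2.02, -0.20);  n_2 = (-0.0985, +0.9951)
∠(n_1, n_2) = 39.46°
δ = |180° − 39.46°| = 140.54°
140.54° > 2α = 66.05°  →  invalid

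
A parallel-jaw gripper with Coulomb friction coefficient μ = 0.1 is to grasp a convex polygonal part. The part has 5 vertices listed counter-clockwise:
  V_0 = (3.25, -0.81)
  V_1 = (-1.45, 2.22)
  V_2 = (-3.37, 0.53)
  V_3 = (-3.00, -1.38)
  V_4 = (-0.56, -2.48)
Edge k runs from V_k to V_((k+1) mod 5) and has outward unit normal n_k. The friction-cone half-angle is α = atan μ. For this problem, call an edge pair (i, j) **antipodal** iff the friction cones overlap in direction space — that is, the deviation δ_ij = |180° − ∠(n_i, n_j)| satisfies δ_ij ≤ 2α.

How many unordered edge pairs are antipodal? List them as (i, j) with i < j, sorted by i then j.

count = 1; pairs: (0,3)

α = atan 0.1 = 5.71°;  2α = 11.42°
n_0 = (+0.5418, +0.8405)
n_1 = (-0.6607, +0.7506)
n_2 = (-0.9817, -0.1902)
n_3 = (-0.4110, -0.9116)
n_4 = (+0.4014, -0.9159)
  (0,1): δ = 105.84°  ·
  (0,2): δ = 46.23°  ·
  (0,3): δ = 8.54°  ✓
  (0,4): δ = 56.48°  ·
  (1,2): δ = 120.39°  ·
  (1,3): δ = 65.62°  ·
  (1,4): δ = 17.69°  ·
  (2,3): δ = 125.23°  ·
  (2,4): δ = 77.29°  ·
  (3,4): δ = 132.06°  ·
antipodal pairs: 1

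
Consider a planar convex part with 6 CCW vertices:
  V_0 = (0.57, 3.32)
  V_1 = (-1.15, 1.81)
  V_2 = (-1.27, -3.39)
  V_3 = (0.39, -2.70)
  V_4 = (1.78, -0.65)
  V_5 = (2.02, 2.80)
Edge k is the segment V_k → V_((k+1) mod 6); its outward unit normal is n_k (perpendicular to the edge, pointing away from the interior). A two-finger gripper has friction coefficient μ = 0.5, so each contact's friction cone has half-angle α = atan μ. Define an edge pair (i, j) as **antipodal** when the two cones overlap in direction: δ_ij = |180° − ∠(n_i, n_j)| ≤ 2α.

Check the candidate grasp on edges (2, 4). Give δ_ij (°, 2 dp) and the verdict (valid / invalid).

α = atan 0.5 = 26.57°;  2α = 53.13°
edge 2: e_2 = (+1.66, +0.69);  n_2 = (+0.3838, -0.9234)
edge 4: e_4 = (+0.24, +3.45);  n_4 = (+0.9976, -0.0694)
∠(n_2, n_4) = 63.45°
δ = |180° − 63.45°| = 116.55°
116.55° > 2α = 53.13°  →  invalid

δ = 116.55°, invalid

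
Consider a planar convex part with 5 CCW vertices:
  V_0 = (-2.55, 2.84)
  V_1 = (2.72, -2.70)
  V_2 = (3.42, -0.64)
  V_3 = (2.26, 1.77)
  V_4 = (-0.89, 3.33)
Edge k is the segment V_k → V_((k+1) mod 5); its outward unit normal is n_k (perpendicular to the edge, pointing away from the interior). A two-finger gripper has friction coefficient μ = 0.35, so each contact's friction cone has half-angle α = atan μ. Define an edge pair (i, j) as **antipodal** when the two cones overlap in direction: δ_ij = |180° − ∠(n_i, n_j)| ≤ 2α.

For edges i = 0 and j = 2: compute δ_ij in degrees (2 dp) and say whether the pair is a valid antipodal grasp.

δ = 17.87°, valid

α = atan 0.35 = 19.29°;  2α = 38.58°
edge 0: e_0 = (+5.27, -5.54);  n_0 = (-0.7245, -0.6892)
edge 2: e_2 = (-1.16, +2.41);  n_2 = (+0.9011, +0.4337)
∠(n_0, n_2) = 162.13°
δ = |180° − 162.13°| = 17.87°
17.87° ≤ 2α = 38.58°  →  valid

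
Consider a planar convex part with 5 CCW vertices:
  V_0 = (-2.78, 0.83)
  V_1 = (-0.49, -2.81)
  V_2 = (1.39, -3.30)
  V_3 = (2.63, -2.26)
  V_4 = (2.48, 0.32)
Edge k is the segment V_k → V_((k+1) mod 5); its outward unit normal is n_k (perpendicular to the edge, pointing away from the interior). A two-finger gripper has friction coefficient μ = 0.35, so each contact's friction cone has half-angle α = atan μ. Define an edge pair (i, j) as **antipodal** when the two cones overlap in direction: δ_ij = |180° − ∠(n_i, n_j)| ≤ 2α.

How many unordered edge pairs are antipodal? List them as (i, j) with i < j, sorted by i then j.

α = atan 0.35 = 19.29°;  2α = 38.58°
n_0 = (-0.8464, -0.5325)
n_1 = (-0.2522, -0.9677)
n_2 = (+0.6426, -0.7662)
n_3 = (+0.9983, +0.0580)
n_4 = (+0.0965, +0.9953)
  (0,1): δ = 136.78°  ·
  (0,2): δ = 82.19°  ·
  (0,3): δ = 28.85°  ✓
  (0,4): δ = 52.29°  ·
  (1,2): δ = 125.40°  ·
  (1,3): δ = 72.06°  ·
  (1,4): δ = 9.07°  ✓
  (2,3): δ = 126.66°  ·
  (2,4): δ = 45.52°  ·
  (3,4): δ = 98.87°  ·
antipodal pairs: 2

count = 2; pairs: (0,3), (1,4)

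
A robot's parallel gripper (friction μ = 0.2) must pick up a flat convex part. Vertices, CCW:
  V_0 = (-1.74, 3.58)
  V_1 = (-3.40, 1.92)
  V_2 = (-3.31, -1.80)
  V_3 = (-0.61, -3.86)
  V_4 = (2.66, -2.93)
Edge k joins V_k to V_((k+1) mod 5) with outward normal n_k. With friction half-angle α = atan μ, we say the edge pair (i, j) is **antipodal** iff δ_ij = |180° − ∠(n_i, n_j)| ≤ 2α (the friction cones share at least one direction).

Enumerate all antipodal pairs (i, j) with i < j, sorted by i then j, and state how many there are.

α = atan 0.2 = 11.31°;  2α = 22.62°
n_0 = (-0.7071, +0.7071)
n_1 = (-0.9997, -0.0242)
n_2 = (-0.6066, -0.7950)
n_3 = (+0.2736, -0.9619)
n_4 = (+0.8285, +0.5600)
  (0,1): δ = 133.61°  ·
  (0,2): δ = 82.34°  ·
  (0,3): δ = 29.12°  ·
  (0,4): δ = 79.05°  ·
  (1,2): δ = 128.73°  ·
  (1,3): δ = 75.51°  ·
  (1,4): δ = 32.67°  ·
  (2,3): δ = 126.78°  ·
  (2,4): δ = 18.60°  ✓
  (3,4): δ = 71.82°  ·
antipodal pairs: 1

count = 1; pairs: (2,4)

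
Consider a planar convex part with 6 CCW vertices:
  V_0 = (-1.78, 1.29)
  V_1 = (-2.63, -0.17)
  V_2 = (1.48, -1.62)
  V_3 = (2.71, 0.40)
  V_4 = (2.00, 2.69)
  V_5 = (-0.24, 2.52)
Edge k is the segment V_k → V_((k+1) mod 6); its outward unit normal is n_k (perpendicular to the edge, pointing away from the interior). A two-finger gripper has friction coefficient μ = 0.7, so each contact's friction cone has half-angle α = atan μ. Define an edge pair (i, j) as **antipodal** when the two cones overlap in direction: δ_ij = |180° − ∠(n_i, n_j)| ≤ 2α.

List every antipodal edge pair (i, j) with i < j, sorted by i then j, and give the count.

α = atan 0.7 = 34.99°;  2α = 69.98°
n_0 = (-0.8642, +0.5031)
n_1 = (-0.3327, -0.9430)
n_2 = (+0.8541, -0.5201)
n_3 = (+0.9551, +0.2961)
n_4 = (-0.0757, +0.9971)
n_5 = (-0.6241, +0.7814)
  (0,1): δ = 79.23°  ·
  (0,2): δ = 1.13°  ✓
  (0,3): δ = 47.43°  ✓
  (0,4): δ = 124.55°  ·
  (0,5): δ = 158.82°  ·
  (1,2): δ = 101.90°  ·
  (1,3): δ = 53.34°  ✓
  (1,4): δ = 23.77°  ✓
  (1,5): δ = 58.05°  ✓
  (2,3): δ = 131.44°  ·
  (2,4): δ = 54.32°  ✓
  (2,5): δ = 20.05°  ✓
  (3,4): δ = 102.89°  ·
  (3,5): δ = 68.61°  ✓
  (4,5): δ = 145.73°  ·
antipodal pairs: 8

count = 8; pairs: (0,2), (0,3), (1,3), (1,4), (1,5), (2,4), (2,5), (3,5)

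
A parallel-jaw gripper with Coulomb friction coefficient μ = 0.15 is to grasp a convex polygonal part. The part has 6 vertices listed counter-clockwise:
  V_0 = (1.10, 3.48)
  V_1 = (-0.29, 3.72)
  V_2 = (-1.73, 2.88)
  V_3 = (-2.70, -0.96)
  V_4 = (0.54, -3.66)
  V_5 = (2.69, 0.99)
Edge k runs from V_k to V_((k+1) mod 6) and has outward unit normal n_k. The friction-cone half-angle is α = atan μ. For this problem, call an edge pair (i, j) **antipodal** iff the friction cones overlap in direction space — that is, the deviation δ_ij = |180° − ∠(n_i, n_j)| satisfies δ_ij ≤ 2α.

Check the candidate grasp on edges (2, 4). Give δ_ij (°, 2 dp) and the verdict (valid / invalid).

δ = 10.64°, valid

α = atan 0.15 = 8.53°;  2α = 17.06°
edge 2: e_2 = (-0.97, -3.84);  n_2 = (-0.9695, +0.2449)
edge 4: e_4 = (+2.15, +4.65);  n_4 = (+0.9077, -0.4197)
∠(n_2, n_4) = 169.36°
δ = |180° − 169.36°| = 10.64°
10.64° ≤ 2α = 17.06°  →  valid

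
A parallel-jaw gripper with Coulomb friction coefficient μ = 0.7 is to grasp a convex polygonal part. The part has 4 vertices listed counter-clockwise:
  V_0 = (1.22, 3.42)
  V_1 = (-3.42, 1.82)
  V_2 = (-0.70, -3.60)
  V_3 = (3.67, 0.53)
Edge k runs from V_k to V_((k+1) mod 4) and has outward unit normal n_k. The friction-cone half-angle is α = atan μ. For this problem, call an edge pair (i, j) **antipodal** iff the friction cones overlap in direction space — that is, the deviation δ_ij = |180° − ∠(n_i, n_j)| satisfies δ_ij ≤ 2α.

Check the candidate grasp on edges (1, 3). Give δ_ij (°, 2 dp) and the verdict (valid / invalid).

δ = 13.64°, valid

α = atan 0.7 = 34.99°;  2α = 69.98°
edge 1: e_1 = (+2.72, -5.42);  n_1 = (-0.8938, -0.4485)
edge 3: e_3 = (-2.45, +2.89);  n_3 = (+0.7628, +0.6467)
∠(n_1, n_3) = 166.36°
δ = |180° − 166.36°| = 13.64°
13.64° ≤ 2α = 69.98°  →  valid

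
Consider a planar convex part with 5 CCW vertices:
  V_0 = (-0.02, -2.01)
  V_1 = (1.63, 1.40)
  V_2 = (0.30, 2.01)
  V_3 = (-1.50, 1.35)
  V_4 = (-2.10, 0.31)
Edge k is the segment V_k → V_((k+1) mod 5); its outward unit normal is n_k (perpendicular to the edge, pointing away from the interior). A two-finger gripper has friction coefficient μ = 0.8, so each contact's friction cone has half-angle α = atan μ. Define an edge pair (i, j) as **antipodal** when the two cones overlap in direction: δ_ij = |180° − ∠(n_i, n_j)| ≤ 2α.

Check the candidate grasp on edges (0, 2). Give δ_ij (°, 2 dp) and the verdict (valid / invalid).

α = atan 0.8 = 38.66°;  2α = 77.32°
edge 0: e_0 = (+1.65, +3.41);  n_0 = (+0.9002, -0.4356)
edge 2: e_2 = (-1.80, -0.66);  n_2 = (-0.3443, +0.9389)
∠(n_0, n_2) = 135.96°
δ = |180° − 135.96°| = 44.04°
44.04° ≤ 2α = 77.32°  →  valid

δ = 44.04°, valid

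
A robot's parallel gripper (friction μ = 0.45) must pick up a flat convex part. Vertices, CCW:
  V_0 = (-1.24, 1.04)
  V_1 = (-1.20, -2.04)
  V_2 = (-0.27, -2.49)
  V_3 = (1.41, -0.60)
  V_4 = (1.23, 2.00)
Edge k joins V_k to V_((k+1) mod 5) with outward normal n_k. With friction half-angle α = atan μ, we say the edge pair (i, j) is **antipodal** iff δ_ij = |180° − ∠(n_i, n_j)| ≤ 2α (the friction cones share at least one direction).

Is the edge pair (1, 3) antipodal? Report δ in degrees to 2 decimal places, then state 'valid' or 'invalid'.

α = atan 0.45 = 24.23°;  2α = 48.46°
edge 1: e_1 = (+0.93, -0.45);  n_1 = (-0.4356, -0.9002)
edge 3: e_3 = (-0.18, +2.60);  n_3 = (+0.9976, +0.0691)
∠(n_1, n_3) = 119.78°
δ = |180° − 119.78°| = 60.22°
60.22° > 2α = 48.46°  →  invalid

δ = 60.22°, invalid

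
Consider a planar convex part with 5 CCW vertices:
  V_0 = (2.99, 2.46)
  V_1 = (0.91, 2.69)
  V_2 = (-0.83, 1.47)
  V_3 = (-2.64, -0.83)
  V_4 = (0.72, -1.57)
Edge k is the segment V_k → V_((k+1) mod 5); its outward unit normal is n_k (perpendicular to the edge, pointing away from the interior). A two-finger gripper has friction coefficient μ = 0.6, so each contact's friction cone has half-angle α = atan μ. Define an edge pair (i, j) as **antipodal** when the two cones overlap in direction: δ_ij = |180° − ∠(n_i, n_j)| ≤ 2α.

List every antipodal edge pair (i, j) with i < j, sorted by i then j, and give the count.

α = atan 0.6 = 30.96°;  2α = 61.93°
n_0 = (+0.1099, +0.9939)
n_1 = (-0.5741, +0.8188)
n_2 = (-0.7858, +0.6184)
n_3 = (-0.2151, -0.9766)
n_4 = (+0.8713, -0.4908)
  (0,1): δ = 138.65°  ·
  (0,2): δ = 121.89°  ·
  (0,3): δ = 6.11°  ✓
  (0,4): δ = 66.92°  ·
  (1,2): δ = 163.24°  ·
  (1,3): δ = 47.46°  ✓
  (1,4): δ = 25.57°  ✓
  (2,3): δ = 64.22°  ·
  (2,4): δ = 8.81°  ✓
  (3,4): δ = 106.97°  ·
antipodal pairs: 4

count = 4; pairs: (0,3), (1,3), (1,4), (2,4)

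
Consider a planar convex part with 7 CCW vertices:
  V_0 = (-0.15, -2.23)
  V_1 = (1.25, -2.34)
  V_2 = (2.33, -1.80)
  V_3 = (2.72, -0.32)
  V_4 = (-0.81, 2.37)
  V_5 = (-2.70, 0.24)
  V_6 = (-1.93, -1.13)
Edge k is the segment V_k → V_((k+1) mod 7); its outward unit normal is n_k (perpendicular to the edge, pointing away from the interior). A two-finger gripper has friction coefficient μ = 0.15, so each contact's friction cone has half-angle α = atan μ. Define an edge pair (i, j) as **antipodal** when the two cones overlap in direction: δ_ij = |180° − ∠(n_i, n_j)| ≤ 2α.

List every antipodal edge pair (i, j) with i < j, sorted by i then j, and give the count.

α = atan 0.15 = 8.53°;  2α = 17.06°
n_0 = (-0.0783, -0.9969)
n_1 = (+0.4472, -0.8944)
n_2 = (+0.9670, -0.2548)
n_3 = (+0.6061, +0.7954)
n_4 = (-0.7480, +0.6637)
n_5 = (-0.8717, -0.4900)
n_6 = (-0.5257, -0.8507)
  (0,1): δ = 148.94°  ·
  (0,2): δ = 100.27°  ·
  (0,3): δ = 32.82°  ·
  (0,4): δ = 52.91°  ·
  (0,5): δ = 123.83°  ·
  (0,6): δ = 152.78°  ·
  (1,2): δ = 131.33°  ·
  (1,3): δ = 63.87°  ·
  (1,4): δ = 21.85°  ·
  (1,5): δ = 92.77°  ·
  (1,6): δ = 121.72°  ·
  (2,3): δ = 112.55°  ·
  (2,4): δ = 26.82°  ·
  (2,5): δ = 44.10°  ·
  (2,6): δ = 73.05°  ·
  (3,4): δ = 94.27°  ·
  (3,5): δ = 23.35°  ·
  (3,6): δ = 5.59°  ✓
  (4,5): δ = 109.08°  ·
  (4,6): δ = 80.13°  ·
  (5,6): δ = 151.05°  ·
antipodal pairs: 1

count = 1; pairs: (3,6)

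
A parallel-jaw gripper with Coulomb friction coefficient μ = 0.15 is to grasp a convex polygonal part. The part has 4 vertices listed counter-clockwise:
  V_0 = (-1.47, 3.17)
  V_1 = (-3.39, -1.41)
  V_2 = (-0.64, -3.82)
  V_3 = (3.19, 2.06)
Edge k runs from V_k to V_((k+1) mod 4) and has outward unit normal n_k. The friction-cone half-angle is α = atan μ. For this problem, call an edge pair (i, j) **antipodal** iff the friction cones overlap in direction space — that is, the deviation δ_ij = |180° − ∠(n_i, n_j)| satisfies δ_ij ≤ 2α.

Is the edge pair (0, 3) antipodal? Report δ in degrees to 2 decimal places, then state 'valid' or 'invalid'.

δ = 99.35°, invalid

α = atan 0.15 = 8.53°;  2α = 17.06°
edge 0: e_0 = (-1.92, -4.58);  n_0 = (-0.9222, +0.3866)
edge 3: e_3 = (-4.66, +1.11);  n_3 = (+0.2317, +0.9728)
∠(n_0, n_3) = 80.65°
δ = |180° − 80.65°| = 99.35°
99.35° > 2α = 17.06°  →  invalid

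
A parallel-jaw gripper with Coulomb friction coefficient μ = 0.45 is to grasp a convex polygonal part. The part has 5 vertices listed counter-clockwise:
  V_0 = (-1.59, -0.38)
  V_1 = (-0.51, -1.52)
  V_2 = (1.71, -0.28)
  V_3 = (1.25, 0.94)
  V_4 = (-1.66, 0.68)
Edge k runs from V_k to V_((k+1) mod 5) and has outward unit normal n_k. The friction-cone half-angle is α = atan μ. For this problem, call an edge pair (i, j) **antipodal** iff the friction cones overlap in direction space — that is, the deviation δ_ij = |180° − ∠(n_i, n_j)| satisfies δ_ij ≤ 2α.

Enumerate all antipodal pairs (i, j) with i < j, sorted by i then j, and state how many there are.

α = atan 0.45 = 24.23°;  2α = 48.46°
n_0 = (-0.7260, -0.6877)
n_1 = (+0.4876, -0.8730)
n_2 = (+0.9357, +0.3528)
n_3 = (-0.0890, +0.9960)
n_4 = (-0.9978, -0.0659)
  (0,1): δ = 104.27°  ·
  (0,2): δ = 22.79°  ✓
  (0,3): δ = 51.65°  ·
  (0,4): δ = 140.33°  ·
  (1,2): δ = 98.53°  ·
  (1,3): δ = 24.08°  ✓
  (1,4): δ = 64.59°  ·
  (2,3): δ = 105.55°  ·
  (2,4): δ = 16.88°  ✓
  (3,4): δ = 91.33°  ·
antipodal pairs: 3

count = 3; pairs: (0,2), (1,3), (2,4)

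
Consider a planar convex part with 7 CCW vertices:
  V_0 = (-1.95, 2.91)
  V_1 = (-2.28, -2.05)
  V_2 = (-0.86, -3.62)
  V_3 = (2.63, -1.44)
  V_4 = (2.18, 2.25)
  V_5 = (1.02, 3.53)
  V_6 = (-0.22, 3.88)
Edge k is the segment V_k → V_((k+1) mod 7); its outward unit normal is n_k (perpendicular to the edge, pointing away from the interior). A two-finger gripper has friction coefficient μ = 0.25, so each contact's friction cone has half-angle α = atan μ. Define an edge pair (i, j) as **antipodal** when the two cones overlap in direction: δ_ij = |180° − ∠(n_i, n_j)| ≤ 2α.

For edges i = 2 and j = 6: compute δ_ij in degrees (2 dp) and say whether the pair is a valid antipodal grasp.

α = atan 0.25 = 14.04°;  2α = 28.07°
edge 2: e_2 = (+3.49, +2.18);  n_2 = (+0.5298, -0.8481)
edge 6: e_6 = (-1.73, -0.97);  n_6 = (-0.4891, +0.8722)
∠(n_2, n_6) = 177.29°
δ = |180° − 177.29°| = 2.71°
2.71° ≤ 2α = 28.07°  →  valid

δ = 2.71°, valid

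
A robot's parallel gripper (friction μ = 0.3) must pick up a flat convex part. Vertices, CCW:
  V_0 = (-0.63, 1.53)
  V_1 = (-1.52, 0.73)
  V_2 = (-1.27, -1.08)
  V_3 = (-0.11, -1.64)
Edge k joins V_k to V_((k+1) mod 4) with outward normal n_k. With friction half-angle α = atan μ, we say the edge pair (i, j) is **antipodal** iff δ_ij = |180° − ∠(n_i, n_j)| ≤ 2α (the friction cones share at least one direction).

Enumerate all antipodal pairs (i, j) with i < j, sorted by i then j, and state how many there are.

count = 1; pairs: (1,3)

α = atan 0.3 = 16.70°;  2α = 33.40°
n_0 = (-0.6685, +0.7437)
n_1 = (-0.9906, -0.1368)
n_2 = (-0.4347, -0.9006)
n_3 = (+0.9868, +0.1619)
  (0,1): δ = 124.09°  ·
  (0,2): δ = 67.72°  ·
  (0,3): δ = 57.36°  ·
  (1,2): δ = 123.63°  ·
  (1,3): δ = 1.45°  ✓
  (2,3): δ = 54.91°  ·
antipodal pairs: 1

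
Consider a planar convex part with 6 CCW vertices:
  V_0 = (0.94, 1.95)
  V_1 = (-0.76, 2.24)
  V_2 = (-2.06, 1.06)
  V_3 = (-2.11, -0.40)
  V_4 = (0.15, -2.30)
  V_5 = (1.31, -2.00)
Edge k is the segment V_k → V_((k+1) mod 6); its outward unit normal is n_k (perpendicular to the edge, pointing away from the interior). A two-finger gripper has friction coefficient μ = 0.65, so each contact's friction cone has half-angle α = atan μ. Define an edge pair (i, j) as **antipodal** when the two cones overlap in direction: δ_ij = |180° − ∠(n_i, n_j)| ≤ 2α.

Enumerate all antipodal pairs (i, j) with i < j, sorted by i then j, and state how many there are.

count = 6; pairs: (0,3), (0,4), (1,4), (1,5), (2,5), (3,5)

α = atan 0.65 = 33.02°;  2α = 66.05°
n_0 = (+0.1682, +0.9858)
n_1 = (-0.6721, +0.7405)
n_2 = (-0.9994, +0.0342)
n_3 = (-0.6435, -0.7654)
n_4 = (+0.2504, -0.9681)
n_5 = (+0.9956, +0.0933)
  (0,1): δ = 128.09°  ·
  (0,2): δ = 82.28°  ·
  (0,3): δ = 30.37°  ✓
  (0,4): δ = 24.18°  ✓
  (0,5): δ = 105.03°  ·
  (1,2): δ = 134.19°  ·
  (1,3): δ = 82.28°  ·
  (1,4): δ = 27.73°  ✓
  (1,5): δ = 53.12°  ✓
  (2,3): δ = 128.09°  ·
  (2,4): δ = 73.54°  ·
  (2,5): δ = 7.31°  ✓
  (3,4): δ = 125.45°  ·
  (3,5): δ = 44.59°  ✓
  (4,5): δ = 99.15°  ·
antipodal pairs: 6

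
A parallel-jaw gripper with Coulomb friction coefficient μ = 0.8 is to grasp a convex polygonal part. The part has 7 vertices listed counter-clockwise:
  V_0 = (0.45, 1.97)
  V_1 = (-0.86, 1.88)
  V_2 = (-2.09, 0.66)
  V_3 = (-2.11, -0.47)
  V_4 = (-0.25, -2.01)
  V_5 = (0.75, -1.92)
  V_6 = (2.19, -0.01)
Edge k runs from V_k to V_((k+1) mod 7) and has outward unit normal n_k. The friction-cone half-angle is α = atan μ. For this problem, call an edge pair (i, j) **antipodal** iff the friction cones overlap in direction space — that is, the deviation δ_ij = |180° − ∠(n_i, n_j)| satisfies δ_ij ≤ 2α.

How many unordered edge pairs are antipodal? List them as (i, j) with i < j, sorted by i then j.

count = 9; pairs: (0,3), (0,4), (0,5), (1,4), (1,5), (2,5), (2,6), (3,6), (4,6)

α = atan 0.8 = 38.66°;  2α = 77.32°
n_0 = (-0.0685, +0.9976)
n_1 = (-0.7042, +0.7100)
n_2 = (-0.9998, +0.0177)
n_3 = (-0.6377, -0.7703)
n_4 = (+0.0896, -0.9960)
n_5 = (+0.7985, -0.6020)
n_6 = (+0.7512, +0.6601)
  (0,1): δ = 139.16°  ·
  (0,2): δ = 94.94°  ·
  (0,3): δ = 43.55°  ✓
  (0,4): δ = 1.21°  ✓
  (0,5): δ = 49.06°  ✓
  (0,6): δ = 127.38°  ·
  (1,2): δ = 135.78°  ·
  (1,3): δ = 84.39°  ·
  (1,4): δ = 39.62°  ✓
  (1,5): δ = 8.22°  ✓
  (1,6): δ = 86.54°  ·
  (2,3): δ = 128.61°  ·
  (2,4): δ = 83.84°  ·
  (2,5): δ = 36.00°  ✓
  (2,6): δ = 42.32°  ✓
  (3,4): δ = 135.23°  ·
  (3,5): δ = 87.39°  ·
  (3,6): δ = 9.07°  ✓
  (4,5): δ = 132.16°  ·
  (4,6): δ = 53.83°  ✓
  (5,6): δ = 101.68°  ·
antipodal pairs: 9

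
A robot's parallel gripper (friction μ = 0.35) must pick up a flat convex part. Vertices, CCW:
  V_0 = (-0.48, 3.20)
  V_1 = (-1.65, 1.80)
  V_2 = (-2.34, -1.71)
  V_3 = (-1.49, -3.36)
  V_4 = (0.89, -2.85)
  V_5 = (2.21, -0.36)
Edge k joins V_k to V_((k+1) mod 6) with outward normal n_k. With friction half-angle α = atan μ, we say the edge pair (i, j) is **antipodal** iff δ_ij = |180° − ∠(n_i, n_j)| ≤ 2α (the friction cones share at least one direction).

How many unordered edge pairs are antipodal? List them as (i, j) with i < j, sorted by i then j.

α = atan 0.35 = 19.29°;  2α = 38.58°
n_0 = (-0.7673, +0.6413)
n_1 = (-0.9812, +0.1929)
n_2 = (-0.8890, -0.4580)
n_3 = (+0.2095, -0.9778)
n_4 = (+0.8835, -0.4684)
n_5 = (+0.7978, +0.6029)
  (0,1): δ = 151.24°  ·
  (0,2): δ = 112.86°  ·
  (0,3): δ = 38.02°  ✓
  (0,4): δ = 11.96°  ✓
  (0,5): δ = 76.96°  ·
  (1,2): δ = 141.62°  ·
  (1,3): δ = 66.78°  ·
  (1,4): δ = 16.81°  ✓
  (1,5): δ = 48.20°  ·
  (2,3): δ = 105.16°  ·
  (2,4): δ = 55.18°  ·
  (2,5): δ = 9.82°  ✓
  (3,4): δ = 130.02°  ·
  (3,5): δ = 65.02°  ·
  (4,5): δ = 115.00°  ·
antipodal pairs: 4

count = 4; pairs: (0,3), (0,4), (1,4), (2,5)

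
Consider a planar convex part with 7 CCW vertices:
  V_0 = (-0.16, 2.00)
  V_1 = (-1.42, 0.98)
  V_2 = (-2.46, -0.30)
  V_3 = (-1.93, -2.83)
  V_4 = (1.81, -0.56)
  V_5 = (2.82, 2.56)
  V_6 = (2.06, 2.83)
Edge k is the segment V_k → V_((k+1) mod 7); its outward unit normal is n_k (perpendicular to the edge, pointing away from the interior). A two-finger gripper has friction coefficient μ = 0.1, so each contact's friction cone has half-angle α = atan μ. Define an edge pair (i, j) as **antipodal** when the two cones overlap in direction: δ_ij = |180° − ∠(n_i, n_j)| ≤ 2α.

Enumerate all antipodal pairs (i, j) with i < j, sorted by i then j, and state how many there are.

count = 2; pairs: (0,3), (3,6)

α = atan 0.1 = 5.71°;  2α = 11.42°
n_0 = (-0.6292, +0.7772)
n_1 = (-0.7761, +0.6306)
n_2 = (-0.9788, -0.2050)
n_3 = (+0.5189, -0.8549)
n_4 = (+0.9514, -0.3080)
n_5 = (+0.3348, +0.9423)
n_6 = (-0.3502, +0.9367)
  (0,1): δ = 168.08°  ·
  (0,2): δ = 117.16°  ·
  (0,3): δ = 7.74°  ✓
  (0,4): δ = 33.07°  ·
  (0,5): δ = 121.45°  ·
  (0,6): δ = 161.51°  ·
  (1,2): δ = 129.07°  ·
  (1,3): δ = 19.65°  ·
  (1,4): δ = 21.16°  ·
  (1,5): δ = 109.54°  ·
  (1,6): δ = 149.59°  ·
  (2,3): δ = 70.58°  ·
  (2,4): δ = 29.77°  ·
  (2,5): δ = 58.61°  ·
  (2,6): δ = 98.67°  ·
  (3,4): δ = 139.19°  ·
  (3,5): δ = 50.81°  ·
  (3,6): δ = 10.76°  ✓
  (4,5): δ = 91.62°  ·
  (4,6): δ = 51.56°  ·
  (5,6): δ = 139.94°  ·
antipodal pairs: 2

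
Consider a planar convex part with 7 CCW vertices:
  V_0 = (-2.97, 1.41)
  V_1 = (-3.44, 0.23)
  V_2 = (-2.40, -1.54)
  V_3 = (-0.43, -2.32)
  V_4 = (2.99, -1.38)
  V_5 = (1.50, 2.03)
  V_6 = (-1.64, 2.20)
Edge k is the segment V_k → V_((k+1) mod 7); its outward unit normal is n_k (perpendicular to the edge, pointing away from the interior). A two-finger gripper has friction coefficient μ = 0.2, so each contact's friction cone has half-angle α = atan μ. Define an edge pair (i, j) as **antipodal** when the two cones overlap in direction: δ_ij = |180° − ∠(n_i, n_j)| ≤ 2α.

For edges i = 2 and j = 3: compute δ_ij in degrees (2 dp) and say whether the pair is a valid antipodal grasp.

δ = 143.03°, invalid

α = atan 0.2 = 11.31°;  2α = 22.62°
edge 2: e_2 = (+1.97, -0.78);  n_2 = (-0.3681, -0.9298)
edge 3: e_3 = (+3.42, +0.94);  n_3 = (+0.2650, -0.9642)
∠(n_2, n_3) = 36.97°
δ = |180° − 36.97°| = 143.03°
143.03° > 2α = 22.62°  →  invalid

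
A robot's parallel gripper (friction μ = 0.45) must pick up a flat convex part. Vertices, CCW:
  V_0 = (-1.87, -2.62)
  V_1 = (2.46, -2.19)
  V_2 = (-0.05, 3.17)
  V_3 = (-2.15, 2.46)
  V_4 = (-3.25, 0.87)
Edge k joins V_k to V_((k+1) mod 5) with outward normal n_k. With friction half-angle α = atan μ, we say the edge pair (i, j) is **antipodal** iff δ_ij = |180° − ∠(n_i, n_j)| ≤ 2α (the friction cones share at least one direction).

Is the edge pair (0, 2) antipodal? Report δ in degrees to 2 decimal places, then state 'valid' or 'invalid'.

α = atan 0.45 = 24.23°;  2α = 48.46°
edge 0: e_0 = (+4.33, +0.43);  n_0 = (+0.0988, -0.9951)
edge 2: e_2 = (-2.10, -0.71);  n_2 = (-0.3203, +0.9473)
∠(n_0, n_2) = 166.99°
δ = |180° − 166.99°| = 13.01°
13.01° ≤ 2α = 48.46°  →  valid

δ = 13.01°, valid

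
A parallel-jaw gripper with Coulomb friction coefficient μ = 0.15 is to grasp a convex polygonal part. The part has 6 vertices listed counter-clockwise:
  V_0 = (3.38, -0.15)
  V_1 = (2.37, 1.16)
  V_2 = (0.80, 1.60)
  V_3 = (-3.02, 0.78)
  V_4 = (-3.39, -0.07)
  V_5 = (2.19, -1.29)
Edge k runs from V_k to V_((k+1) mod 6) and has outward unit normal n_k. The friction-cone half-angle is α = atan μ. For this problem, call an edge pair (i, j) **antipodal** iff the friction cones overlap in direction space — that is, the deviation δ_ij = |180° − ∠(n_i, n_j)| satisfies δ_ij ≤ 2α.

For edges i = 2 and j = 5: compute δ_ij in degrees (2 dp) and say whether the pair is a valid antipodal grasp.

δ = 31.66°, invalid

α = atan 0.15 = 8.53°;  2α = 17.06°
edge 2: e_2 = (-3.82, -0.82);  n_2 = (-0.2099, +0.9777)
edge 5: e_5 = (+1.19, +1.14);  n_5 = (+0.6918, -0.7221)
∠(n_2, n_5) = 148.34°
δ = |180° − 148.34°| = 31.66°
31.66° > 2α = 17.06°  →  invalid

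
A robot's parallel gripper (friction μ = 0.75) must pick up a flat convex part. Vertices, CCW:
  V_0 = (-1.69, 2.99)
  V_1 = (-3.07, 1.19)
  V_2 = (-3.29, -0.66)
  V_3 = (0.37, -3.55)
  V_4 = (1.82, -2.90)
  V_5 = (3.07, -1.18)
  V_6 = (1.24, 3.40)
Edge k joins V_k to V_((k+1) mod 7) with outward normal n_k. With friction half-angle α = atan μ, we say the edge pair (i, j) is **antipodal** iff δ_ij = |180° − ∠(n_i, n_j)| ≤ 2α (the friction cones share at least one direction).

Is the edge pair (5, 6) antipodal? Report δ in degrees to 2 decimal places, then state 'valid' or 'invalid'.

δ = 103.81°, invalid

α = atan 0.75 = 36.87°;  2α = 73.74°
edge 5: e_5 = (-1.83, +4.58);  n_5 = (+0.9286, +0.3710)
edge 6: e_6 = (-2.93, -0.41);  n_6 = (-0.1386, +0.9904)
∠(n_5, n_6) = 76.19°
δ = |180° − 76.19°| = 103.81°
103.81° > 2α = 73.74°  →  invalid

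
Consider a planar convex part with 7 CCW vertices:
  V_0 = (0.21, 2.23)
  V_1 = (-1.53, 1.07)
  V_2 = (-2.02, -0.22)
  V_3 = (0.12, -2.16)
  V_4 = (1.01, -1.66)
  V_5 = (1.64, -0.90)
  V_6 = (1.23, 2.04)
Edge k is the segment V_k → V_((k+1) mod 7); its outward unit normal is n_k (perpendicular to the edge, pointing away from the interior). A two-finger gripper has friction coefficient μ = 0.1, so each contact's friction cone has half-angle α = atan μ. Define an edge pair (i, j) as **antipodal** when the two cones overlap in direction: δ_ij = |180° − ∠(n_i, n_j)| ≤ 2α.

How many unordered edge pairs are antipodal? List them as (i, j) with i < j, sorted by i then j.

count = 1; pairs: (0,3)

α = atan 0.1 = 5.71°;  2α = 11.42°
n_0 = (-0.5547, +0.8321)
n_1 = (-0.9348, +0.3551)
n_2 = (-0.6716, -0.7409)
n_3 = (+0.4898, -0.8718)
n_4 = (+0.7699, -0.6382)
n_5 = (+0.9904, +0.1381)
n_6 = (+0.1831, +0.9831)
  (0,1): δ = 144.49°  ·
  (0,2): δ = 75.88°  ·
  (0,3): δ = 4.36°  ✓
  (0,4): δ = 16.65°  ·
  (0,5): δ = 64.25°  ·
  (0,6): δ = 135.76°  ·
  (1,2): δ = 111.39°  ·
  (1,3): δ = 39.87°  ·
  (1,4): δ = 18.86°  ·
  (1,5): δ = 28.74°  ·
  (1,6): δ = 100.25°  ·
  (2,3): δ = 108.48°  ·
  (2,4): δ = 87.46°  ·
  (2,5): δ = 39.87°  ·
  (2,6): δ = 31.64°  ·
  (3,4): δ = 158.98°  ·
  (3,5): δ = 111.39°  ·
  (3,6): δ = 39.88°  ·
  (4,5): δ = 132.40°  ·
  (4,6): δ = 60.89°  ·
  (5,6): δ = 108.49°  ·
antipodal pairs: 1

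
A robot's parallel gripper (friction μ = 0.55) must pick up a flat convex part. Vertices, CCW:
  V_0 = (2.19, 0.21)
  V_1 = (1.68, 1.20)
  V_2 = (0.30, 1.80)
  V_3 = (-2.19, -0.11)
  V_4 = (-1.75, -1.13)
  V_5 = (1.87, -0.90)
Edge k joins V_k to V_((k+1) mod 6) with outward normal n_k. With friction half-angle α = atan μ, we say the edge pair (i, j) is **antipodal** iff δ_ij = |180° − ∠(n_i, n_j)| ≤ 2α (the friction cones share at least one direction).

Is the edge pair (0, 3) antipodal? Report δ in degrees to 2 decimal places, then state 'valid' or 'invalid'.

α = atan 0.55 = 28.81°;  2α = 57.62°
edge 0: e_0 = (-0.51, +0.99);  n_0 = (+0.8890, +0.4580)
edge 3: e_3 = (+0.44, -1.02);  n_3 = (-0.9182, -0.3961)
∠(n_0, n_3) = 176.08°
δ = |180° − 176.08°| = 3.92°
3.92° ≤ 2α = 57.62°  →  valid

δ = 3.92°, valid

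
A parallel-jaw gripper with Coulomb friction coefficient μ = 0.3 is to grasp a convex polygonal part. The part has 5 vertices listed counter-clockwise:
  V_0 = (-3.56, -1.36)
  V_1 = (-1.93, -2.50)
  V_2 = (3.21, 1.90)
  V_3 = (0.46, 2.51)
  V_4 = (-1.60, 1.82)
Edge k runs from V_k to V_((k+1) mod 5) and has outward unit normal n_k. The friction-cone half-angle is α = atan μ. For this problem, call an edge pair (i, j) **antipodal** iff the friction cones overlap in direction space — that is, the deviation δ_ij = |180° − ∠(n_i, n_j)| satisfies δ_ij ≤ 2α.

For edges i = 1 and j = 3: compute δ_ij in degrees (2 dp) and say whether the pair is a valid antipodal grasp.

α = atan 0.3 = 16.70°;  2α = 33.40°
edge 1: e_1 = (+5.14, +4.40);  n_1 = (+0.6503, -0.7597)
edge 3: e_3 = (-2.06, -0.69);  n_3 = (-0.3176, +0.9482)
∠(n_1, n_3) = 157.95°
δ = |180° − 157.95°| = 22.05°
22.05° ≤ 2α = 33.40°  →  valid

δ = 22.05°, valid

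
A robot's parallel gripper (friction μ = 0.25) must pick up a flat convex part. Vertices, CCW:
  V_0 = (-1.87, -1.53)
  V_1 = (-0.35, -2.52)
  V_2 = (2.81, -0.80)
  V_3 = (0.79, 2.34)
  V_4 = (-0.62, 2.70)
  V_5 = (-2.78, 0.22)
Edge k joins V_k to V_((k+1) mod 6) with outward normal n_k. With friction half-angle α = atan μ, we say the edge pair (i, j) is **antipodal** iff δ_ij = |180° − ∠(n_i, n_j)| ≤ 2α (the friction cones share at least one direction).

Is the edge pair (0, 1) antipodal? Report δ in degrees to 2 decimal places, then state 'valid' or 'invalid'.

α = atan 0.25 = 14.04°;  2α = 28.07°
edge 0: e_0 = (+1.52, -0.99);  n_0 = (-0.5458, -0.8379)
edge 1: e_1 = (+3.16, +1.72);  n_1 = (+0.4781, -0.8783)
∠(n_0, n_1) = 61.64°
δ = |180° − 61.64°| = 118.36°
118.36° > 2α = 28.07°  →  invalid

δ = 118.36°, invalid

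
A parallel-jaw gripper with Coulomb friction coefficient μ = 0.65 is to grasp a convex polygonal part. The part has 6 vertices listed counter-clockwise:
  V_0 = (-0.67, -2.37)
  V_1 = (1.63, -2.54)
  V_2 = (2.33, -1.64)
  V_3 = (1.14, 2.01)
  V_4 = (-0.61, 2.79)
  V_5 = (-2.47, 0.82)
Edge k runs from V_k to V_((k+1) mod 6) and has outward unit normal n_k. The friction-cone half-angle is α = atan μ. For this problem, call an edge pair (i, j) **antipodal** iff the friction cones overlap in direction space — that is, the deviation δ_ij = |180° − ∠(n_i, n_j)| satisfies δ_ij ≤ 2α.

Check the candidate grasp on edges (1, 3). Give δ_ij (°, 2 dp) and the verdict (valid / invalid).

α = atan 0.65 = 33.02°;  2α = 66.05°
edge 1: e_1 = (+0.70, +0.90);  n_1 = (+0.7894, -0.6139)
edge 3: e_3 = (-1.75, +0.78);  n_3 = (+0.4071, +0.9134)
∠(n_1, n_3) = 103.85°
δ = |180° − 103.85°| = 76.15°
76.15° > 2α = 66.05°  →  invalid

δ = 76.15°, invalid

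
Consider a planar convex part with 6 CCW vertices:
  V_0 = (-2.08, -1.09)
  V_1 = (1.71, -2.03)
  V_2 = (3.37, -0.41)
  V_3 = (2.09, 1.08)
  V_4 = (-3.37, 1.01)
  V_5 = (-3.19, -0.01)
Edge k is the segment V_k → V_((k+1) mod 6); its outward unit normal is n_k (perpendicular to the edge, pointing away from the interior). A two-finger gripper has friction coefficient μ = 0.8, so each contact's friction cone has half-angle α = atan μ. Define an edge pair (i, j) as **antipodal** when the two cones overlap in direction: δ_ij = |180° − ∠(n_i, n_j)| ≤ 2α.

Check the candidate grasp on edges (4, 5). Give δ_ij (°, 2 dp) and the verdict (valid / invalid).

α = atan 0.8 = 38.66°;  2α = 77.32°
edge 4: e_4 = (+0.18, -1.02);  n_4 = (-0.9848, -0.1738)
edge 5: e_5 = (+1.11, -1.08);  n_5 = (-0.6974, -0.7167)
∠(n_4, n_5) = 35.78°
δ = |180° − 35.78°| = 144.22°
144.22° > 2α = 77.32°  →  invalid

δ = 144.22°, invalid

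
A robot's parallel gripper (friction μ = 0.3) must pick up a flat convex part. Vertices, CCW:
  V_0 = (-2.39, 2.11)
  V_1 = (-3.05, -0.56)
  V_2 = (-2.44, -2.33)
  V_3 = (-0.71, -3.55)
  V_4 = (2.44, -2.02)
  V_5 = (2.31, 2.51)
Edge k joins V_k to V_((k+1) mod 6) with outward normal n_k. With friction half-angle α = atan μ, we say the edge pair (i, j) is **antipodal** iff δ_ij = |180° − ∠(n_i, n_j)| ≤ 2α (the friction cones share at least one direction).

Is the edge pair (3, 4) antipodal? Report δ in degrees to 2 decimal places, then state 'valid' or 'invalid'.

α = atan 0.3 = 16.70°;  2α = 33.40°
edge 3: e_3 = (+3.15, +1.53);  n_3 = (+0.4369, -0.8995)
edge 4: e_4 = (-0.13, +4.53);  n_4 = (+0.9996, +0.0287)
∠(n_3, n_4) = 65.74°
δ = |180° − 65.74°| = 114.26°
114.26° > 2α = 33.40°  →  invalid

δ = 114.26°, invalid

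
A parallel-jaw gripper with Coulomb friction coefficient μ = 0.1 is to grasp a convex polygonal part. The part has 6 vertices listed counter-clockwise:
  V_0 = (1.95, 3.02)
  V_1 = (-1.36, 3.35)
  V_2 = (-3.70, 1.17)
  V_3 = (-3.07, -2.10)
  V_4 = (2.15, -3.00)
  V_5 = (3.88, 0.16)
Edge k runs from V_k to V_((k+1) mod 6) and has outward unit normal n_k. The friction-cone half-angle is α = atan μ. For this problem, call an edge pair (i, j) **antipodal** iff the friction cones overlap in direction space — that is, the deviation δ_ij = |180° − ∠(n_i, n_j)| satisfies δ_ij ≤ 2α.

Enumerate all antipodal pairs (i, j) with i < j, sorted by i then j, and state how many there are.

α = atan 0.1 = 5.71°;  2α = 11.42°
n_0 = (+0.0992, +0.9951)
n_1 = (-0.6816, +0.7317)
n_2 = (-0.9819, -0.1892)
n_3 = (-0.1699, -0.9855)
n_4 = (+0.8772, -0.4802)
n_5 = (+0.8289, +0.5594)
  (0,1): δ = 131.33°  ·
  (0,2): δ = 73.40°  ·
  (0,3): δ = 4.09°  ✓
  (0,4): δ = 66.99°  ·
  (0,5): δ = 129.71°  ·
  (1,2): δ = 122.07°  ·
  (1,3): δ = 52.76°  ·
  (1,4): δ = 18.33°  ·
  (1,5): δ = 81.04°  ·
  (2,3): δ = 110.69°  ·
  (2,4): δ = 39.60°  ·
  (2,5): δ = 23.11°  ·
  (3,4): δ = 108.92°  ·
  (3,5): δ = 46.21°  ·
  (4,5): δ = 117.29°  ·
antipodal pairs: 1

count = 1; pairs: (0,3)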